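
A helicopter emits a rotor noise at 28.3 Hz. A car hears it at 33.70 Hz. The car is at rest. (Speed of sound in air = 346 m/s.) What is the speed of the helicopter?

f' > f, so the helicopter is approaching.
f' = f · v/(v − v_s) ⇒ v_s = v · |1 − f/f'|.
v_s = 346 × |1 − 28.3/33.70| = 346 × 0.1602 ≈ 55 m/s.

55 m/s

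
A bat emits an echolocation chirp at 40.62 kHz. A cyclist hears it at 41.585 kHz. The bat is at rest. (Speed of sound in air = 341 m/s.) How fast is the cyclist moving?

f' > f, so the cyclist is approaching.
f' = f · (v + v_o)/v ⇒ v_o = v · |f'/f − 1|.
v_o = 341 × |41.585/40.62 − 1| = 341 × 0.02376 ≈ 8.1 m/s.

8.1 m/s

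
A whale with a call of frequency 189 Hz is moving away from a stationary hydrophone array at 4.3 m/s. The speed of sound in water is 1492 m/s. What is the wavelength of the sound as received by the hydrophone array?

With the source moving away from a stationary observer, f' = f · v/(v + v_s).
f' = 189 × 1492/(1492 + 4.3) ≈ 188 Hz.
λ' = v/f' = 1492/188.457 ≈ 7.92 m.

7.92 m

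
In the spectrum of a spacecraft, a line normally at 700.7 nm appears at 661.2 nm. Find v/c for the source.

0.058c

λ'/λ₀ = 0.9436 < 1 (blueshift), so the source is approaching.
λ'/λ₀ = √((1 − β)/(1 + β)) for an approaching source ⇒ β = (1 − r²)/(1 + r²) with r = λ'/λ₀.
β = (1 − 0.8904)/(1 + 0.8904) ≈ 0.058.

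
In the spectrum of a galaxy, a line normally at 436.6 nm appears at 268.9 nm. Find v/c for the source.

0.450c

λ'/λ₀ = 0.6159 < 1 (blueshift), so the source is approaching.
λ'/λ₀ = √((1 − β)/(1 + β)) for an approaching source ⇒ β = (1 − r²)/(1 + r²) with r = λ'/λ₀.
β = (1 − 0.3793)/(1 + 0.3793) ≈ 0.450.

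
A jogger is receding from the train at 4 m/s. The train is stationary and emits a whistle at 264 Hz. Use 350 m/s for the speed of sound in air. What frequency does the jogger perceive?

Only the observer moves, away from the source, so f' = f · (v − v_o)/v.
f' = 264 × (350 − 4)/350 = 264 × 346/350 ≈ 261 Hz.

261 Hz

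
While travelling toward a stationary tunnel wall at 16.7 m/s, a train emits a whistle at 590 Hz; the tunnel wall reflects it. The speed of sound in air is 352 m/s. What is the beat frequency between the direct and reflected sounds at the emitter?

The tunnel wall receives the sound from a moving source: f₁ = f₀ · v/(v − v_e) = 590 × 352/335.3 ≈ 619.4 Hz.
On the return leg the train is a moving observer: f₂ = f₁ · (v + v_e)/v = 619.4 × 368.7/352 ≈ 648.8 Hz.
Equivalently f₂ = f₀ · (v + v_e)/(v − v_e).
Beat against the emitted tone: |f₂ − f₀| = 2v_e·f₀/(v − v_e) = 2 × 16.7 × 590/335.3 ≈ 58.8 Hz.

58.8 Hz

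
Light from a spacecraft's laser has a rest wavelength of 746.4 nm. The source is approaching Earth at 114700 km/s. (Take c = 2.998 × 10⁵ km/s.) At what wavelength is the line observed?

β = v/c = 114700/299800 = 0.3826.
Relativistic Doppler for wavelength: λ' = λ₀ · √((1 − β)/(1 + β)).
λ' = 746.4 × √(0.6174/1.3826) = 746.4 × 0.66825 ≈ 498.8 nm.

498.8 nm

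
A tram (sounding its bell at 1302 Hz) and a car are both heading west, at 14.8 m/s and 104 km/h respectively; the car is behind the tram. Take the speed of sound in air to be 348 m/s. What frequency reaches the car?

104 km/h = 28.89 m/s.
The car is behind, so the tram is moving away from it while the car is moving toward the tram.
With source receding and observer approaching, f' = f · (v + v_o)/(v + v_s).
f' = 1302 × (348 + 28.89)/(348 + 14.8) = 1302 × 376.89/362.8 ≈ 1353 Hz.

1353 Hz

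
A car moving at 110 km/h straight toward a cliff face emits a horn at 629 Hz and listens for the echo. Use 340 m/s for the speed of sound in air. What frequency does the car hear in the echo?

110 km/h = 30.56 m/s.
The cliff face receives the sound from a moving source: f₁ = f₀ · v/(v − v_e) = 629 × 340/309.44 ≈ 691 Hz.
On the return leg the car is a moving observer: f₂ = f₁ · (v + v_e)/v = 691 × 370.56/340 ≈ 753 Hz.

753 Hz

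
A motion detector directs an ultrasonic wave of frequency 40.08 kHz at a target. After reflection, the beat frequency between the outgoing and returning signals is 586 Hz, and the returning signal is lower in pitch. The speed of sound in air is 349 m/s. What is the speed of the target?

Double Doppler shift off a moving reflector: f₂ = f₀ · (v + u)/(v − u) (u > 0 toward emitter).
Returning signal is lower, so f₂ = f₀ − Δf = 40080 − 586 = 39494 Hz.
Rearranging, u = v · (f₂ − f₀)/(f₂ + f₀) = 349 × -586/79574 ≈ -2.57 m/s.
So the target is moving at 2.57 m/s away from the emitter.

2.57 m/s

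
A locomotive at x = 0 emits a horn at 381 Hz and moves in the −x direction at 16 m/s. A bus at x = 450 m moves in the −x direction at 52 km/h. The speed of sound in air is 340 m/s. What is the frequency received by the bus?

52 km/h = 14.44 m/s.
The observer lies on the +x side, so the source is heading away from the observer and the observer is heading toward the source.
General Doppler shift: f' = f · (v + v_o)/(v + v_s).
f' = 381 × (340 + 14.44)/(340 + 16) = 381 × 354.44/356 ≈ 379 Hz.

379 Hz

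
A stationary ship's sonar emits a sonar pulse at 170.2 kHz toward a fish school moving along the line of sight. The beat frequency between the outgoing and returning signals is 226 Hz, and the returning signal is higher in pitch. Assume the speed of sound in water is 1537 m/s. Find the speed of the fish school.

Double Doppler shift off a moving reflector: f₂ = f₀ · (v + u)/(v − u) (u > 0 toward emitter).
Returning signal is higher, so f₂ = f₀ + Δf = 170200 + 226 = 170426 Hz.
Rearranging, u = v · (f₂ − f₀)/(f₂ + f₀) = 1537 × 226/340626 ≈ 1.02 m/s.
So the fish school is moving at 1.02 m/s toward the emitter.

1.02 m/s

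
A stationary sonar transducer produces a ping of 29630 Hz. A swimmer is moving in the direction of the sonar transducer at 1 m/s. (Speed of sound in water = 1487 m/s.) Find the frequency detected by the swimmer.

Only the observer moves, toward the source, so f' = f · (v + v_o)/v.
f' = 29630 × (1487 + 1)/1487 = 29630 × 1488/1487 ≈ 29650 Hz.

29650 Hz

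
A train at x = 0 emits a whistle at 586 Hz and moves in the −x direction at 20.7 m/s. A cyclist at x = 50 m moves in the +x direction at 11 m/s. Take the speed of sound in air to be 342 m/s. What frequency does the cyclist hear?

535 Hz

The observer lies on the +x side, so the source is heading away from the observer and the observer is heading away from the source.
With source receding and observer receding, f' = f · (v − v_o)/(v + v_s).
f' = 586 × (342 − 11)/(342 + 20.7) = 586 × 331/362.7 ≈ 535 Hz.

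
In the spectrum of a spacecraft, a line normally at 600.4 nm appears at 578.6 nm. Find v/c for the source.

0.037c

λ'/λ₀ = 0.9637 < 1 (blueshift), so the source is approaching.
λ'/λ₀ = √((1 − β)/(1 + β)) for an approaching source ⇒ β = (1 − r²)/(1 + r²) with r = λ'/λ₀.
β = (1 − 0.9287)/(1 + 0.9287) ≈ 0.037.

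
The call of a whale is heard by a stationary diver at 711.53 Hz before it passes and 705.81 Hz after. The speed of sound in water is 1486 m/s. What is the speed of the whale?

f₁/f₂ = (v + v_s)/(v − v_s), so v_s = v · (f₁ − f₂)/(f₁ + f₂).
v_s = 1486 × (711.53 − 705.81)/(711.53 + 705.81) = 1486 × 5.72/1417.34 ≈ 6.0 m/s.

6.0 m/s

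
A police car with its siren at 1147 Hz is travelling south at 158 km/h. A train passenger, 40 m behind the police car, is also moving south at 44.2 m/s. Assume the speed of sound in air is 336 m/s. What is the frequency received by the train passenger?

1148 Hz

158 km/h = 43.89 m/s.
The train passenger is behind, so the police car is moving away from it while the train passenger is moving toward the police car.
With source receding and observer approaching, f' = f · (v + v_o)/(v + v_s).
f' = 1147 × (336 + 44.2)/(336 + 43.89) = 1147 × 380.2/379.89 ≈ 1148 Hz.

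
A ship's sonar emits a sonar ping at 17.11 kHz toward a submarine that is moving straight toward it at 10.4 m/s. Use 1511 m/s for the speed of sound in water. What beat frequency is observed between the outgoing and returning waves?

At the submarine (a moving observer), f₁ = f₀ · (v + u)/v = 17.11 × 1521.4/1511 ≈ 17.228 kHz.
The reflection then acts as a moving source: f₂ = f₁ · v/(v − u) ≈ 17.347 kHz.
Equivalently f₂ = f₀ · (v + u)/(v − u).
Beat frequency (with f₀ = 17110 Hz): |f₂ − f₀| = 2u·f₀/(v − u) = 2 × 10.4 × 17110/1500.6 ≈ 237 Hz.

237 Hz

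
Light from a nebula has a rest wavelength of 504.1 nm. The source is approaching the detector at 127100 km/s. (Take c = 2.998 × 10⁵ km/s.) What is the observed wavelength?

β = v/c = 127100/299800 = 0.4239.
Relativistic Doppler for wavelength: λ' = λ₀ · √((1 − β)/(1 + β)).
λ' = 504.1 × √(0.5761/1.4239) = 504.1 × 0.63604 ≈ 320.6 nm.

320.6 nm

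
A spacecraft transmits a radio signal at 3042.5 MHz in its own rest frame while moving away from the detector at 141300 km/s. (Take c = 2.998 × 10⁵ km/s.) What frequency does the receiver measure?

1823.8 MHz

β = v/c = 141300/299800 = 0.4713.
Relativistic Doppler for frequency: f' = f₀ · √((1 − β)/(1 + β)).
f' = 3042.5 × √(0.5287/1.4713) = 3042.5 × 0.59944 ≈ 1823.8 MHz.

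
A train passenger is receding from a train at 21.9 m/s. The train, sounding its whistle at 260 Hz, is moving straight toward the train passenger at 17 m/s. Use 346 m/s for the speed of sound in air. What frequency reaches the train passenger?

256 Hz

With source approaching and observer receding, f' = f · (v − v_o)/(v − v_s).
f' = 260 × (346 − 21.9)/(346 − 17) = 260 × 324.1/329 ≈ 256 Hz.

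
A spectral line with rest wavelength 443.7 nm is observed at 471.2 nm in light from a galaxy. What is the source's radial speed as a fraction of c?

λ'/λ₀ = 1.0620 > 1 (redshift), so the source is receding.
λ'/λ₀ = √((1 + β)/(1 − β)) for a receding source ⇒ β = (r² − 1)/(r² + 1) with r = λ'/λ₀.
β = (1.1278 − 1)/(1.1278 + 1) ≈ 0.060.

0.060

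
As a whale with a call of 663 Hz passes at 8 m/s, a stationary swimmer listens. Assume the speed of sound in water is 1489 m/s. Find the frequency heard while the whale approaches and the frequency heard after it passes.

Approaching: f₁ = f · v/(v − v_s) = 663 × 1489/1481 ≈ 667 Hz.
Receding: f₂ = f · v/(v + v_s) = 663 × 1489/1497 ≈ 659 Hz.

667 Hz approaching; 659 Hz receding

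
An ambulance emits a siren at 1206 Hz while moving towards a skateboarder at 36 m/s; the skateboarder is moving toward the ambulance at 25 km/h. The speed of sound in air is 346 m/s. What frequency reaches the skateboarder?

1373 Hz

25 km/h = 6.944 m/s.
Both move, so f' = f · (v + v_o)/(v − v_s).
f' = 1206 × (346 + 6.944)/(346 − 36) = 1206 × 352.94/310 ≈ 1373 Hz.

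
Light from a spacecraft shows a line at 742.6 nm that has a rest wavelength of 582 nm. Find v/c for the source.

0.239

λ'/λ₀ = 1.2759 > 1 (redshift), so the source is receding.
λ'/λ₀ = √((1 + β)/(1 − β)) for a receding source ⇒ β = (r² − 1)/(r² + 1) with r = λ'/λ₀.
β = (1.6280 − 1)/(1.6280 + 1) ≈ 0.239.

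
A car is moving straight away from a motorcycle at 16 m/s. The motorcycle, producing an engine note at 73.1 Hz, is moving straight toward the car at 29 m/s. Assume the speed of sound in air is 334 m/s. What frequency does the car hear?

Both move, so f' = f · (v − v_o)/(v − v_s).
f' = 73.1 × (334 − 16)/(334 − 29) = 73.1 × 318/305 ≈ 76 Hz.

76 Hz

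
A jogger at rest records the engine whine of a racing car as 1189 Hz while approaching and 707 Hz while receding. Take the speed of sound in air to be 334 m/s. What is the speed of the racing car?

85 m/s

f₁/f₂ = (v + v_s)/(v − v_s), so v_s = v · (f₁ − f₂)/(f₁ + f₂).
v_s = 334 × (1189 − 707)/(1189 + 707) = 334 × 482/1896 ≈ 85 m/s.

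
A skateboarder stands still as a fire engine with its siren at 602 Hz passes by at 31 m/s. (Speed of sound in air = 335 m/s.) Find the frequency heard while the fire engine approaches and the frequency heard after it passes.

663 Hz approaching; 551 Hz receding

Approaching: f₁ = f · v/(v − v_s) = 602 × 335/304 ≈ 663 Hz.
Receding: f₂ = f · v/(v + v_s) = 602 × 335/366 ≈ 551 Hz.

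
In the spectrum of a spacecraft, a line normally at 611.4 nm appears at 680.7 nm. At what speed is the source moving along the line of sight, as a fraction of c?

λ'/λ₀ = 1.1133 > 1 (redshift), so the source is receding.
λ'/λ₀ = √((1 + β)/(1 − β)) for a receding source ⇒ β = (r² − 1)/(r² + 1) with r = λ'/λ₀.
β = (1.2395 − 1)/(1.2395 + 1) ≈ 0.107.

0.107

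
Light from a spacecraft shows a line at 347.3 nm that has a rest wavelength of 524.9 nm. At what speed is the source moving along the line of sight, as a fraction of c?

λ'/λ₀ = 0.6616 < 1 (blueshift), so the source is approaching.
λ'/λ₀ = √((1 − β)/(1 + β)) for an approaching source ⇒ β = (1 − r²)/(1 + r²) with r = λ'/λ₀.
β = (1 − 0.4378)/(1 + 0.4378) ≈ 0.391.

0.391c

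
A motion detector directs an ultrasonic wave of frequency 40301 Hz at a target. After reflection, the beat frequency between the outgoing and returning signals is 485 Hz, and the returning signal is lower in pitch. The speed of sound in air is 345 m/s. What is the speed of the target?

2.09 m/s

Double Doppler shift off a moving reflector: f₂ = f₀ · (v + u)/(v − u) (u > 0 toward emitter).
Returning signal is lower, so f₂ = f₀ − Δf = 40301 − 485 = 39816 Hz.
Rearranging, u = v · (f₂ − f₀)/(f₂ + f₀) = 345 × -485/80117 ≈ -2.09 m/s.
So the target is moving at 2.09 m/s away from the emitter.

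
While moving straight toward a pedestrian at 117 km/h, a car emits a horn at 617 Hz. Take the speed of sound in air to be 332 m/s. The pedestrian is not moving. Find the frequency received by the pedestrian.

684 Hz

117 km/h = 32.5 m/s.
Only the source moves, toward the listener, so f' = f · v/(v − v_s).
f' = 617 × 332/(332 − 32.5) = 617 × 332/299.5 ≈ 684 Hz.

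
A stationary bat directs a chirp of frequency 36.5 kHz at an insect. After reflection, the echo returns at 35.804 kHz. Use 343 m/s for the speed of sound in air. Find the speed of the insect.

3.3 m/s

Double Doppler shift off a moving reflector: f₂ = f₀ · (v + u)/(v − u) (u > 0 toward emitter).
Rearranging, u = v · (f₂ − f₀)/(f₂ + f₀) = 343 × -0.696/72.304 ≈ -3.3 m/s.
So the insect is moving at 3.3 m/s away from the emitter.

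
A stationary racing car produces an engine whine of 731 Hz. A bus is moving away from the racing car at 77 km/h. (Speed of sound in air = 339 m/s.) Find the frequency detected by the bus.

77 km/h = 21.39 m/s.
Moving observer, stationary source: f' = f · (v − v_o)/v.
f' = 731 × (339 − 21.39)/339 = 731 × 317.61/339 ≈ 685 Hz.

685 Hz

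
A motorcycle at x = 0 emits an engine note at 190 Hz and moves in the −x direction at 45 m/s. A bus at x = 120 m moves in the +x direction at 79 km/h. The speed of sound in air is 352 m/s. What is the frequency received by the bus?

158 Hz

79 km/h = 21.94 m/s.
The observer lies on the +x side, so the source is heading away from the observer and the observer is heading away from the source.
With source receding and observer receding, f' = f · (v − v_o)/(v + v_s).
f' = 190 × (352 − 21.94)/(352 + 45) = 190 × 330.06/397 ≈ 158 Hz.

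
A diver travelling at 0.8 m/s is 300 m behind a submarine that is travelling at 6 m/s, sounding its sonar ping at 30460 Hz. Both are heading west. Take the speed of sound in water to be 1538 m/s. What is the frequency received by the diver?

30357 Hz

The diver is behind, so the submarine is moving away from it while the diver is moving toward the submarine.
With source receding and observer approaching, f' = f · (v + v_o)/(v + v_s).
f' = 30460 × (1538 + 0.8)/(1538 + 6) = 30460 × 1538.8/1544 ≈ 30357 Hz.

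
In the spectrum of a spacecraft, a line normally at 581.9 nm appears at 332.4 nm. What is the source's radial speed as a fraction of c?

λ'/λ₀ = 0.5712 < 1 (blueshift), so the source is approaching.
λ'/λ₀ = √((1 − β)/(1 + β)) for an approaching source ⇒ β = (1 − r²)/(1 + r²) with r = λ'/λ₀.
β = (1 − 0.3263)/(1 + 0.3263) ≈ 0.508.

0.508c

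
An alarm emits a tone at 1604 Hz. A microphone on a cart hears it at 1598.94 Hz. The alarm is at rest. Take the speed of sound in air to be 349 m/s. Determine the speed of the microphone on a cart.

f' < f, so the microphone on a cart is receding.
f' = f · (v − v_o)/v ⇒ v_o = v · |f'/f − 1|.
v_o = 349 × |1598.94/1604 − 1| = 349 × 0.003155 ≈ 1.10 m/s.

1.10 m/s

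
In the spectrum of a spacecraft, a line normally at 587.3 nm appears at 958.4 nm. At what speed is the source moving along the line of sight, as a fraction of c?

λ'/λ₀ = 1.6319 > 1 (redshift), so the source is receding.
λ'/λ₀ = √((1 + β)/(1 − β)) for a receding source ⇒ β = (r² − 1)/(r² + 1) with r = λ'/λ₀.
β = (2.6630 − 1)/(2.6630 + 1) ≈ 0.454.

0.454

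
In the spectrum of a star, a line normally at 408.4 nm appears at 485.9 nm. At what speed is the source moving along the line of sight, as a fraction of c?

0.172

λ'/λ₀ = 1.1898 > 1 (redshift), so the source is receding.
λ'/λ₀ = √((1 + β)/(1 − β)) for a receding source ⇒ β = (r² − 1)/(r² + 1) with r = λ'/λ₀.
β = (1.4155 − 1)/(1.4155 + 1) ≈ 0.172.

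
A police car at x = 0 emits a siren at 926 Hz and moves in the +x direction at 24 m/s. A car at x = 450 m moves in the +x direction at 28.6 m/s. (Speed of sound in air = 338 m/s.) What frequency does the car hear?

912 Hz

The observer lies on the +x side, so the source is heading toward the observer and the observer is heading away from the source.
General Doppler shift: f' = f · (v − v_o)/(v − v_s).
f' = 926 × (338 − 28.6)/(338 − 24) = 926 × 309.4/314 ≈ 912 Hz.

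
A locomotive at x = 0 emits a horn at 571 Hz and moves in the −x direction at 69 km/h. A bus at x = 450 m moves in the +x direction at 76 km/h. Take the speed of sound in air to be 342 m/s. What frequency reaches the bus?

507 Hz

69 km/h = 19.17 m/s; 76 km/h = 21.11 m/s.
The observer lies on the +x side, so the source is heading away from the observer and the observer is heading away from the source.
General Doppler shift: f' = f · (v − v_o)/(v + v_s).
f' = 571 × (342 − 21.11)/(342 + 19.17) = 571 × 320.89/361.17 ≈ 507 Hz.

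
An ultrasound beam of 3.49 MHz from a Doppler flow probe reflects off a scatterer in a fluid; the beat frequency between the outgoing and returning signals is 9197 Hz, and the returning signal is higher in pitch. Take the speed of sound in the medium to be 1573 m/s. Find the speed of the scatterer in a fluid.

Double Doppler shift off a moving reflector: f₂ = f₀ · (v + u)/(v − u) (u > 0 toward emitter).
Returning signal is higher, so f₂ = f₀ + Δf = 3490000 + 9197 = 3499197 Hz.
Rearranging, u = v · (f₂ − f₀)/(f₂ + f₀) = 1573 × 9197/6989197 ≈ 2.07 m/s.
So the scatterer in a fluid is moving at 2.07 m/s toward the emitter.

2.07 m/s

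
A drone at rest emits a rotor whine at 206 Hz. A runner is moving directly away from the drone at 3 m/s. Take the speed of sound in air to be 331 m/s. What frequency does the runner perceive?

Only the observer moves, away from the source, so f' = f · (v − v_o)/v.
f' = 206 × (331 − 3)/331 = 206 × 328/331 ≈ 204 Hz.

204 Hz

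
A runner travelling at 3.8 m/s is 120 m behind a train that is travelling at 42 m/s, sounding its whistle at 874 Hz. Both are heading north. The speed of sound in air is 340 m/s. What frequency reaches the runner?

The runner is behind, so the train is moving away from it while the runner is moving toward the train.
Both move, so f' = f · (v + v_o)/(v + v_s).
f' = 874 × (340 + 3.8)/(340 + 42) = 874 × 343.8/382 ≈ 787 Hz.

787 Hz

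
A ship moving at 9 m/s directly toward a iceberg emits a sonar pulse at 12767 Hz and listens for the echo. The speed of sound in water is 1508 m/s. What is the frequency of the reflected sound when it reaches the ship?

The iceberg receives the sound from a moving source: f₁ = f₀ · v/(v − v_e) = 12767 × 1508/1499 ≈ 12844 Hz.
On the return leg the ship is a moving observer: f₂ = f₁ · (v + v_e)/v = 12844 × 1517/1508 ≈ 12920 Hz.
Equivalently f₂ = f₀ · (v + v_e)/(v − v_e).

12920 Hz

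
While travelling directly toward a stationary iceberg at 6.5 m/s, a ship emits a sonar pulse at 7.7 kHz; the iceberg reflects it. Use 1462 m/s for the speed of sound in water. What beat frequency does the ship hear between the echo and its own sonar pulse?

69 Hz

The iceberg receives the sound from a moving source: f₁ = f₀ · v/(v − v_e) = 7.7 × 1462/1455.5 ≈ 7.7344 kHz.
On the return leg the ship is a moving observer: f₂ = f₁ · (v + v_e)/v = 7.7344 × 1468.5/1462 ≈ 7.7688 kHz.
Equivalently f₂ = f₀ · (v + v_e)/(v − v_e).
Beat against the emitted tone (with f₀ = 7700 Hz): |f₂ − f₀| = 2v_e·f₀/(v − v_e) = 2 × 6.5 × 7700/1455.5 ≈ 69 Hz.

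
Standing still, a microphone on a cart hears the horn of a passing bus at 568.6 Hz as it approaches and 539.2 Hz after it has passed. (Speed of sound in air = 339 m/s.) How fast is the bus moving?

9.0 m/s

f₁/f₂ = (v + v_s)/(v − v_s), so v_s = v · (f₁ − f₂)/(f₁ + f₂).
v_s = 339 × (568.6 − 539.2)/(568.6 + 539.2) = 339 × 29.4/1107.8 ≈ 9.0 m/s.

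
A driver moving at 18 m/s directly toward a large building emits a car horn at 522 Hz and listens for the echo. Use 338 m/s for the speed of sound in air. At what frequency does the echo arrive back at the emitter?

581 Hz

The large building receives the sound from a moving source: f₁ = f₀ · v/(v − v_e) = 522 × 338/320 ≈ 551 Hz.
On the return leg the driver is a moving observer: f₂ = f₁ · (v + v_e)/v = 551 × 356/338 ≈ 581 Hz.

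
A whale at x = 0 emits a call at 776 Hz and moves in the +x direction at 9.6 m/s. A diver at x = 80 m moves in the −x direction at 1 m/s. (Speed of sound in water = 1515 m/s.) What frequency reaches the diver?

The observer lies on the +x side, so the source is heading toward the observer and the observer is heading toward the source.
General Doppler shift: f' = f · (v + v_o)/(v − v_s).
f' = 776 × (1515 + 1)/(1515 − 9.6) = 776 × 1516/1505.4 ≈ 781 Hz.

781 Hz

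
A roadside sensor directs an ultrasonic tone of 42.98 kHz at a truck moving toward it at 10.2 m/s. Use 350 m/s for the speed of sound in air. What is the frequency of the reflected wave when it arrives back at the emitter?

At the truck (a moving observer), f₁ = f₀ · (v + u)/v = 42.98 × 360.2/350 ≈ 44.2 kHz.
On reflection it acts as a source moving toward the stationary detector: f₂ = f₁ · v/(v − u) = 44.2 × 350/339.8 ≈ 45.6 kHz.
Equivalently f₂ = f₀ · (v + u)/(v − u).

45.6 kHz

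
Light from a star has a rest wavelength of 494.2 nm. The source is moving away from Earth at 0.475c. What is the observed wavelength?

Relativistic Doppler for wavelength: λ' = λ₀ · √((1 + β)/(1 − β)).
λ' = 494.2 × √(1.4750/0.5250) = 494.2 × 1.67616 ≈ 828.4 nm.

828.4 nm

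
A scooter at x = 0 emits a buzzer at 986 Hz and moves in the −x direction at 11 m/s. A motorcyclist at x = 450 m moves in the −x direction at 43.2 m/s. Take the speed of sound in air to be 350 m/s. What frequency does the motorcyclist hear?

The observer lies on the +x side, so the source is heading away from the observer and the observer is heading toward the source.
With source receding and observer approaching, f' = f · (v + v_o)/(v + v_s).
f' = 986 × (350 + 43.2)/(350 + 11) = 986 × 393.2/361 ≈ 1074 Hz.

1074 Hz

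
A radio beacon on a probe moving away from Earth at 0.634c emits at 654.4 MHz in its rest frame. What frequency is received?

Relativistic Doppler for frequency: f' = f₀ · √((1 − β)/(1 + β)).
f' = 654.4 × √(0.3660/1.6340) = 654.4 × 0.47328 ≈ 309.7 MHz.

309.7 MHz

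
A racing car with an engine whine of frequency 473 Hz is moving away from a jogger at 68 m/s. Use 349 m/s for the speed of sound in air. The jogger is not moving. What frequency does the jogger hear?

396 Hz

Moving source, stationary observer: f' = f · v/(v + v_s) since the source is receding.
f' = 473 × 349/(349 + 68) = 473 × 349/417 ≈ 396 Hz.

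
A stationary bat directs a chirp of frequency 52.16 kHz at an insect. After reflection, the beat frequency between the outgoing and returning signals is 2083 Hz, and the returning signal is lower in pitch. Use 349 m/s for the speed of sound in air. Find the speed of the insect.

Double Doppler shift off a moving reflector: f₂ = f₀ · (v + u)/(v − u) (u > 0 toward emitter).
Returning signal is lower, so f₂ = f₀ − Δf = 52160 − 2083 = 50077 Hz.
Rearranging, u = v · (f₂ − f₀)/(f₂ + f₀) = 349 × -2083/102237 ≈ -7.1 m/s.
So the insect is moving at 7.1 m/s away from the emitter.

7.1 m/s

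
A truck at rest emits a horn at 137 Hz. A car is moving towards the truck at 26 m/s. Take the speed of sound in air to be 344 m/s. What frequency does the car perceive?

147 Hz

Moving observer, stationary source: f' = f · (v + v_o)/v.
f' = 137 × (344 + 26)/344 = 137 × 370/344 ≈ 147 Hz.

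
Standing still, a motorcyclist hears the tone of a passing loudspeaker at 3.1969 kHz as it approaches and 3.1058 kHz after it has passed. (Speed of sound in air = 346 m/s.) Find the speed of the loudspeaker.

5.0 m/s

f₁/f₂ = (v + v_s)/(v − v_s), so v_s = v · (f₁ − f₂)/(f₁ + f₂).
v_s = 346 × (3.1969 − 3.1058)/(3.1969 + 3.1058) = 346 × 0.0911/6.3027 ≈ 5.0 m/s.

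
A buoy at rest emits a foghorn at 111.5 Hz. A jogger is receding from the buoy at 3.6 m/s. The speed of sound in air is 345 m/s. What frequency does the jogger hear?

110 Hz

Only the observer moves, away from the source, so f' = f · (v − v_o)/v.
f' = 111.5 × (345 − 3.6)/345 = 111.5 × 341.4/345 ≈ 110 Hz.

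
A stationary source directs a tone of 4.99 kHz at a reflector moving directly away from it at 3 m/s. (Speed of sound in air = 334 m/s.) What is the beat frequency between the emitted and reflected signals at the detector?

The reflector first receives the wave as a moving observer: f₁ = f₀ · (v − u)/v = 4.99 × (334 − 3)/334 ≈ 4.9452 kHz.
On reflection it acts as a source moving away from the stationary detector: f₂ = f₁ · v/(v + u) = 4.9452 × 334/337 ≈ 4.9012 kHz.
Beat frequency (with f₀ = 4990 Hz): |f₂ − f₀| = 2u·f₀/(v + u) = 2 × 3 × 4990/337 ≈ 89 Hz.

89 Hz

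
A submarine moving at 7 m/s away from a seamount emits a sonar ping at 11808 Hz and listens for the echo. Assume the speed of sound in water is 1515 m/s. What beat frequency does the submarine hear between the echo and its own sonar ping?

The seamount receives the sound from a moving source: f₁ = f₀ · v/(v + v_e) = 11808 × 1515/1522 ≈ 11753.7 Hz.
On the return leg the submarine is a moving observer: f₂ = f₁ · (v − v_e)/v = 11753.7 × 1508/1515 ≈ 11699.4 Hz.
Beat against the emitted tone: |f₂ − f₀| = 2v_e·f₀/(v + v_e) = 2 × 7 × 11808/1522 ≈ 109 Hz.

109 Hz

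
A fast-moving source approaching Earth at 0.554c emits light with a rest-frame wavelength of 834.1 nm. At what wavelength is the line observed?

Relativistic Doppler for wavelength: λ' = λ₀ · √((1 − β)/(1 + β)).
λ' = 834.1 × √(0.4460/1.5540) = 834.1 × 0.53573 ≈ 446.8 nm.

446.8 nm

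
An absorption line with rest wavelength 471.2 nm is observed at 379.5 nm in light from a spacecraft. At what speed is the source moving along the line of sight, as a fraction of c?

λ'/λ₀ = 0.8054 < 1 (blueshift), so the source is approaching.
λ'/λ₀ = √((1 − β)/(1 + β)) for an approaching source ⇒ β = (1 − r²)/(1 + r²) with r = λ'/λ₀.
β = (1 − 0.6487)/(1 + 0.6487) ≈ 0.213.

0.213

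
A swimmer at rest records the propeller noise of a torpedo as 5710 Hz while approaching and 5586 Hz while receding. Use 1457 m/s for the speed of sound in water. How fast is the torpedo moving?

16.0 m/s

f₁/f₂ = (v + v_s)/(v − v_s), so v_s = v · (f₁ − f₂)/(f₁ + f₂).
v_s = 1457 × (5710 − 5586)/(5710 + 5586) = 1457 × 124/11296 ≈ 16.0 m/s.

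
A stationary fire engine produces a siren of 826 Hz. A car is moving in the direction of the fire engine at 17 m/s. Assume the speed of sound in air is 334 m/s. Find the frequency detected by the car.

868 Hz

Moving observer, stationary source: f' = f · (v + v_o)/v.
f' = 826 × (334 + 17)/334 = 826 × 351/334 ≈ 868 Hz.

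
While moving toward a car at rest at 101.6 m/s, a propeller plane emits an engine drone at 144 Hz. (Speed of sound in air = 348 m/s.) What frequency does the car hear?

203 Hz

With the source moving toward a stationary observer, f' = f · v/(v − v_s).
f' = 144 × 348/(348 − 101.6) = 144 × 348/246.4 ≈ 203 Hz.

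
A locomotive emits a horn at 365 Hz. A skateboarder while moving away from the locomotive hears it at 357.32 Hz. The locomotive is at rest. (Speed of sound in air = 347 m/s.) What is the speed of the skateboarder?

f' = f · (v − v_o)/v ⇒ v_o = v · |f'/f − 1|.
v_o = 347 × |357.32/365 − 1| = 347 × 0.02104 ≈ 7.3 m/s.

7.3 m/s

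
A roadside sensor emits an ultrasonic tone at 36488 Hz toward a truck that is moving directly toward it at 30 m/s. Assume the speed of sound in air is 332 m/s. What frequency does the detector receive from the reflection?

The truck first receives the wave as a moving observer: f₁ = f₀ · (v + u)/v = 36488 × (332 + 30)/332 ≈ 39785 Hz.
The reflection then acts as a moving source: f₂ = f₁ · v/(v − u) ≈ 43737 Hz.
Equivalently f₂ = f₀ · (v + u)/(v − u).

43737 Hz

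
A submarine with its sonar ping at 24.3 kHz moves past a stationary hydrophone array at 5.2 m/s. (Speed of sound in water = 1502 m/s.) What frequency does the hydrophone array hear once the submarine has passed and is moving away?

Receding: f₂ = f · v/(v + v_s) = 24.3 × 1502/1507.2 ≈ 24.2 kHz.

24.2 kHz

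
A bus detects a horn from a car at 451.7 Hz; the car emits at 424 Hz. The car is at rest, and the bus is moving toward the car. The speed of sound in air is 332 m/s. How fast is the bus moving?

f' = f · (v + v_o)/v ⇒ v_o = v · |f'/f − 1|.
v_o = 332 × |451.7/424 − 1| = 332 × 0.06533 ≈ 21.7 m/s.

21.7 m/s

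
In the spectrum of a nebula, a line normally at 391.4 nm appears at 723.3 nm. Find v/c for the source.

0.547c

λ'/λ₀ = 1.8480 > 1 (redshift), so the source is receding.
λ'/λ₀ = √((1 + β)/(1 − β)) for a receding source ⇒ β = (r² − 1)/(r² + 1) with r = λ'/λ₀.
β = (3.4150 − 1)/(3.4150 + 1) ≈ 0.547.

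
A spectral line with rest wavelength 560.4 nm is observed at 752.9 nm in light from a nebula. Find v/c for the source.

λ'/λ₀ = 1.3435 > 1 (redshift), so the source is receding.
λ'/λ₀ = √((1 + β)/(1 − β)) for a receding source ⇒ β = (r² − 1)/(r² + 1) with r = λ'/λ₀.
β = (1.8050 − 1)/(1.8050 + 1) ≈ 0.287.

0.287c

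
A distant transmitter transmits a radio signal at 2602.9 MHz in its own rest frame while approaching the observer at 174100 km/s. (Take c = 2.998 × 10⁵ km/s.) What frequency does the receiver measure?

β = v/c = 174100/299800 = 0.5807.
Relativistic Doppler for frequency: f' = f₀ · √((1 + β)/(1 − β)).
f' = 2602.9 × √(1.5807/0.4193) = 2602.9 × 1.94167 ≈ 5054.0 MHz.

5054.0 MHz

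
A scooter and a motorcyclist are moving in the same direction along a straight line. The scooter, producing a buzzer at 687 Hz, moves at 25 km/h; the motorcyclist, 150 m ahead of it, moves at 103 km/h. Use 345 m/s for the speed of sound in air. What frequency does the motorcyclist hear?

25 km/h = 6.944 m/s; 103 km/h = 28.61 m/s.
The motorcyclist is ahead, so the scooter is moving toward it while the motorcyclist is moving away from the scooter.
Both move, so f' = f · (v − v_o)/(v − v_s).
f' = 687 × (345 − 28.61)/(345 − 6.944) = 687 × 316.39/338.06 ≈ 643 Hz.

643 Hz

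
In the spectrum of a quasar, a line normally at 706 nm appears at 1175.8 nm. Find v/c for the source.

λ'/λ₀ = 1.6654 > 1 (redshift), so the source is receding.
λ'/λ₀ = √((1 + β)/(1 − β)) for a receding source ⇒ β = (r² − 1)/(r² + 1) with r = λ'/λ₀.
β = (2.7737 − 1)/(2.7737 + 1) ≈ 0.470.

0.470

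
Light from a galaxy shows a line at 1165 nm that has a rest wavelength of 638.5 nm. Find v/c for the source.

λ'/λ₀ = 1.8246 > 1 (redshift), so the source is receding.
λ'/λ₀ = √((1 + β)/(1 − β)) for a receding source ⇒ β = (r² − 1)/(r² + 1) with r = λ'/λ₀.
β = (3.3291 − 1)/(3.3291 + 1) ≈ 0.538.

0.538c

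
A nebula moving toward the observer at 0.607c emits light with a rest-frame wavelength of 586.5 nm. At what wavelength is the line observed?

290.0 nm

Relativistic Doppler for wavelength: λ' = λ₀ · √((1 − β)/(1 + β)).
λ' = 586.5 × √(0.3930/1.6070) = 586.5 × 0.49453 ≈ 290.0 nm.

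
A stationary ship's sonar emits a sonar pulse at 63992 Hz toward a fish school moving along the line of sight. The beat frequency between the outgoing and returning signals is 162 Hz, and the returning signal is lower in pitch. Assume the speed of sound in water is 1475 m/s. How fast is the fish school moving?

1.87 m/s

Double Doppler shift off a moving reflector: f₂ = f₀ · (v + u)/(v − u) (u > 0 toward emitter).
Returning signal is lower, so f₂ = f₀ − Δf = 63992 − 162 = 63830 Hz.
Rearranging, u = v · (f₂ − f₀)/(f₂ + f₀) = 1475 × -162/127822 ≈ -1.87 m/s.
So the fish school is moving at 1.87 m/s away from the emitter.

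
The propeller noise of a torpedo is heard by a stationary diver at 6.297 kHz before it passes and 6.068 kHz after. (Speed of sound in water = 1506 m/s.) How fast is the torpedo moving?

28 m/s

f₁/f₂ = (v + v_s)/(v − v_s), so v_s = v · (f₁ − f₂)/(f₁ + f₂).
v_s = 1506 × (6.297 − 6.068)/(6.297 + 6.068) = 1506 × 0.229/12.365 ≈ 28 m/s.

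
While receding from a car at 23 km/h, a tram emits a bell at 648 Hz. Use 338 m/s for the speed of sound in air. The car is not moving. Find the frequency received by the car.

23 km/h = 6.389 m/s.
Only the source moves, away from the listener, so f' = f · v/(v + v_s).
f' = 648 × 338/(338 + 6.389) = 648 × 338/344.4 ≈ 636 Hz.

636 Hz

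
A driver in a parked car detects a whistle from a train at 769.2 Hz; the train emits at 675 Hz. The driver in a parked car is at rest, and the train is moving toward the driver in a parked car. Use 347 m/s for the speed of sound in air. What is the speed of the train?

42 m/s

f' = f · v/(v − v_s) ⇒ v_s = v · |1 − f/f'|.
v_s = 347 × |1 − 675/769.2| = 347 × 0.1225 ≈ 42 m/s.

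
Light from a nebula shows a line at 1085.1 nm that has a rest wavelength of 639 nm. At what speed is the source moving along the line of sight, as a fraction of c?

λ'/λ₀ = 1.6981 > 1 (redshift), so the source is receding.
λ'/λ₀ = √((1 + β)/(1 − β)) for a receding source ⇒ β = (r² − 1)/(r² + 1) with r = λ'/λ₀.
β = (2.8836 − 1)/(2.8836 + 1) ≈ 0.485.

0.485c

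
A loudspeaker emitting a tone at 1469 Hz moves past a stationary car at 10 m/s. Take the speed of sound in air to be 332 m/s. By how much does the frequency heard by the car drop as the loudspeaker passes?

Approaching: f₁ = f · v/(v − v_s) = 1469 × 332/322 ≈ 1514.6 Hz.
Receding: f₂ = f · v/(v + v_s) = 1469 × 332/342 ≈ 1426.0 Hz.
Drop: f₁ − f₂ = 2f·v·v_s/(v² − v_s²) = 2 × 1469 × 332 × 10/(332² − 10²) ≈ 88.6 Hz.

88.6 Hz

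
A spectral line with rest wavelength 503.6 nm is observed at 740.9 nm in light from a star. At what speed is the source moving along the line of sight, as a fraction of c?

λ'/λ₀ = 1.4712 > 1 (redshift), so the source is receding.
λ'/λ₀ = √((1 + β)/(1 − β)) for a receding source ⇒ β = (r² − 1)/(r² + 1) with r = λ'/λ₀.
β = (2.1645 − 1)/(2.1645 + 1) ≈ 0.368.

0.368c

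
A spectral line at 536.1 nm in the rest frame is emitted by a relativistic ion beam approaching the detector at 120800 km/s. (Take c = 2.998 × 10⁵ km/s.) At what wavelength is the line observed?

349.7 nm

β = v/c = 120800/299800 = 0.4029.
Relativistic Doppler for wavelength: λ' = λ₀ · √((1 − β)/(1 + β)).
λ' = 536.1 × √(0.5971/1.4029) = 536.1 × 0.65237 ≈ 349.7 nm.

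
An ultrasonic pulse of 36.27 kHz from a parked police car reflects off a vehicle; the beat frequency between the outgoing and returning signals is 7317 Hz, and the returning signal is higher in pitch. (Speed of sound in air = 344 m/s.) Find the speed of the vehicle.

32 m/s

Double Doppler shift off a moving reflector: f₂ = f₀ · (v + u)/(v − u) (u > 0 toward emitter).
Returning signal is higher, so f₂ = f₀ + Δf = 36270 + 7317 = 43587 Hz.
Rearranging, u = v · (f₂ − f₀)/(f₂ + f₀) = 344 × 7317/79857 ≈ 32 m/s.
So the vehicle is moving at 32 m/s toward the emitter.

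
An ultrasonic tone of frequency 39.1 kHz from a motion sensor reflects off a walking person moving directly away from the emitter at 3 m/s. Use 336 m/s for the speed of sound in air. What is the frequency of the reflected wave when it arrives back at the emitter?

38.4 kHz

At the walking person (a moving observer), f₁ = f₀ · (v − u)/v = 39.1 × 333/336 ≈ 38.8 kHz.
The reflection then acts as a moving source: f₂ = f₁ · v/(v + u) ≈ 38.4 kHz.
Equivalently f₂ = f₀ · (v − u)/(v + u).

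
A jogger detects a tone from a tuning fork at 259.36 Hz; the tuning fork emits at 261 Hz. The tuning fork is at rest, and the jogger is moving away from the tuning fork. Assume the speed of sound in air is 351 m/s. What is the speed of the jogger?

f' = f · (v − v_o)/v ⇒ v_o = v · |f'/f − 1|.
v_o = 351 × |259.36/261 − 1| = 351 × 0.006284 ≈ 2.21 m/s.

2.21 m/s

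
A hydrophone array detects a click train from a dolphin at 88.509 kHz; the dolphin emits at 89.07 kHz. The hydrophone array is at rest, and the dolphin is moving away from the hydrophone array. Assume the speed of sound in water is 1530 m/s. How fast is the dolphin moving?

9.7 m/s

f' = f · v/(v + v_s) ⇒ v_s = v · |1 − f/f'|.
v_s = 1530 × |1 − 89.07/88.509| = 1530 × 0.006338 ≈ 9.7 m/s.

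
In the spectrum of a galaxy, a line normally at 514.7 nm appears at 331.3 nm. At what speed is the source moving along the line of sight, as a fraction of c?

λ'/λ₀ = 0.6437 < 1 (blueshift), so the source is approaching.
λ'/λ₀ = √((1 − β)/(1 + β)) for an approaching source ⇒ β = (1 − r²)/(1 + r²) with r = λ'/λ₀.
β = (1 − 0.4143)/(1 + 0.4143) ≈ 0.414.

0.414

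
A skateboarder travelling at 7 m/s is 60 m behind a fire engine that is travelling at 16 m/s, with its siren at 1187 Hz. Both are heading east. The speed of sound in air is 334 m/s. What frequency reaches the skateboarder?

The skateboarder is behind, so the fire engine is moving away from it while the skateboarder is moving toward the fire engine.
Both move, so f' = f · (v + v_o)/(v + v_s).
f' = 1187 × (334 + 7)/(334 + 16) = 1187 × 341/350 ≈ 1156 Hz.

1156 Hz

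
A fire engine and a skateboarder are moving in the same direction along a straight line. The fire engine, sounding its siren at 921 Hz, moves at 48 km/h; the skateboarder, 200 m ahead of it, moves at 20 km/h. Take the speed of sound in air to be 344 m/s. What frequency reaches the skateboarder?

943 Hz

48 km/h = 13.33 m/s; 20 km/h = 5.556 m/s.
The skateboarder is ahead, so the fire engine is moving toward it while the skateboarder is moving away from the fire engine.
Both move, so f' = f · (v − v_o)/(v − v_s).
f' = 921 × (344 − 5.556)/(344 − 13.33) = 921 × 338.44/330.67 ≈ 943 Hz.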